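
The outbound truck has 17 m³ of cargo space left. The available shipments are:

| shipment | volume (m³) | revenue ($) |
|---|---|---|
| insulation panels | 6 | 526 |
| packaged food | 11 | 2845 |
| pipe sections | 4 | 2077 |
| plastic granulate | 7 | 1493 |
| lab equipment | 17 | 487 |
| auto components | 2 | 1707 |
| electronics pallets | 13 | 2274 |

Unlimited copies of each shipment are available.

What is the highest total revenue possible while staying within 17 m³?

Best packing: 8×auto components — 16 m³, 13656 total.

13656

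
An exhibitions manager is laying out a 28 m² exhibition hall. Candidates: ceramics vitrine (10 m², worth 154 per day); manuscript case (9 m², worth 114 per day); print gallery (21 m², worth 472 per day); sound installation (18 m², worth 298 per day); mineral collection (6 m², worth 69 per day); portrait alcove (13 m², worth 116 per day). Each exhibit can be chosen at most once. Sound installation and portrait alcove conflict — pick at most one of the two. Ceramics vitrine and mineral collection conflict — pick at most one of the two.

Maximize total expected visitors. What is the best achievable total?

541

By expected visitors per m²: print gallery 22.48, sound installation 16.56, ceramics vitrine 15.40 lead.
Print gallery + mineral collection uses 27 of the 28 m² and totals 541.
Nothing else feasible within 28 m² beats 541.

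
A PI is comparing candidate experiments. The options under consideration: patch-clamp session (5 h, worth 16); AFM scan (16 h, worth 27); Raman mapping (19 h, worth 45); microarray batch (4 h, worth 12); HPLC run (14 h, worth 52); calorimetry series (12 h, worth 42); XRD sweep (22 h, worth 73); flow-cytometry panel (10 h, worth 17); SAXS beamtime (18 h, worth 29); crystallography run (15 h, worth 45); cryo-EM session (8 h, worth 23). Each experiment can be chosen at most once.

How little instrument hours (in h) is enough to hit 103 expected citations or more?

30

Need the lightest bundle worth ≥ 103.
Taking microarray batch + HPLC run + calorimetry series gives 106 (≥ 103) for 30 h.
No combination under 30 h hits 103.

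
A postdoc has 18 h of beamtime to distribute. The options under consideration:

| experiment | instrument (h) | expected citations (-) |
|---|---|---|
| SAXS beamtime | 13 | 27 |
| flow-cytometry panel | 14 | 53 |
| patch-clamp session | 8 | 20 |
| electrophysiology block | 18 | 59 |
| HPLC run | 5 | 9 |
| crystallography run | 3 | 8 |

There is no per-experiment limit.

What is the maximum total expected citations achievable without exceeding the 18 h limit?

Density check — flow-cytometry panel 3.79, electrophysiology block 3.28, crystallography run 2.67, patch-clamp session 2.50 are the best per h.
Flow-cytometry panel + crystallography run uses 17 of the 18 h and totals 61.
No other feasible combination exceeds 61.

61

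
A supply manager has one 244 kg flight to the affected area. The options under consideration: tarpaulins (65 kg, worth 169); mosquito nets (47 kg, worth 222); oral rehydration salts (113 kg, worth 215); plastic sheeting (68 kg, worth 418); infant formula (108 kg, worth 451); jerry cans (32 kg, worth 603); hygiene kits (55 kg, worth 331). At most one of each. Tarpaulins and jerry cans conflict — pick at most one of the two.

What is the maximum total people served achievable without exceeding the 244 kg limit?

Greedy by ratio would take mosquito nets + plastic sheeting + jerry cans + hygiene kits: 202 kg used, total 1574.
Dropping plastic sheeting frees 68 kg; slotting in infant formula (108 kg) lifts the total to 1607 at 242 kg.
The closest alternative, mosquito nets + plastic sheeting + jerry cans + hygiene kits, reaches only 1574.

1607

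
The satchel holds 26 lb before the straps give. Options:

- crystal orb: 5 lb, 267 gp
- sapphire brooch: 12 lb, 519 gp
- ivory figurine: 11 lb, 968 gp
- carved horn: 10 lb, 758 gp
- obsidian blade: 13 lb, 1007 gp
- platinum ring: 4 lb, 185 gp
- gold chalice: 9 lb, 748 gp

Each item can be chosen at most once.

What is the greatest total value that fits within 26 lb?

1993

Ranking by ratio (value/lb): ivory figurine 88.00, gold chalice 83.11, obsidian blade 77.46.
A density-first pass picks crystal orb + ivory figurine + gold chalice — 1983 at 25 lb.
Dropping gold chalice frees 9 lb; slotting in carved horn (10 lb) lifts the total to 1993 at 26 lb.
Runner-up crystal orb + ivory figurine + gold chalice tops out at 1983.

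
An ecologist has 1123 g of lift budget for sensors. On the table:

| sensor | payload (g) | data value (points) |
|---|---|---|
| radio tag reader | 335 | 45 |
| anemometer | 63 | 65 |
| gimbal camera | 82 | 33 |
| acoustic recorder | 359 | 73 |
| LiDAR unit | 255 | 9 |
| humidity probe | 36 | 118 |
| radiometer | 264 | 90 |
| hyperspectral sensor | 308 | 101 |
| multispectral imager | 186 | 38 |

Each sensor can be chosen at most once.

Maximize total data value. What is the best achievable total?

480

Ranking by ratio (data value/g): humidity probe 3.28, anemometer 1.03, gimbal camera 0.40, radiometer 0.34.
Greedy by ratio would take anemometer + gimbal camera + humidity probe + radiometer + hyperspectral sensor + multispectral imager: 939 g used, total 445.
Replace multispectral imager with acoustic recorder: the trade gains 35 net, giving 480 at 1112 g.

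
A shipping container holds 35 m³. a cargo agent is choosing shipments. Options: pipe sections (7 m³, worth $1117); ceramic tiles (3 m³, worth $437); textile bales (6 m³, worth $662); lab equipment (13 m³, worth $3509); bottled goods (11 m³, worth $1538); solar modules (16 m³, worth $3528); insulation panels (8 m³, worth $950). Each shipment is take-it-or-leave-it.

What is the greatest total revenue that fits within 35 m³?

7699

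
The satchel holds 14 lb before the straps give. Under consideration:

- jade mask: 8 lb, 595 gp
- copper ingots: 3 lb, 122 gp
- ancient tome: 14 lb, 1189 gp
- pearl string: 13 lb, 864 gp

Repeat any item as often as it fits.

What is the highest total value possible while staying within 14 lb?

1189

The ratio ordering already packs tightly: ancient tome, 14 lb, 1189.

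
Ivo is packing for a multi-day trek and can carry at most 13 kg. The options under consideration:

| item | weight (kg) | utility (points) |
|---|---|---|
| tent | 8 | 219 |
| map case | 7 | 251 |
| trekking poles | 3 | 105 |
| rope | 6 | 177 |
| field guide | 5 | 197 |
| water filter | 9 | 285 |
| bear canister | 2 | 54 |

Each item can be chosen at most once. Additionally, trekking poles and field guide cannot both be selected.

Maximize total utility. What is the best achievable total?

The ratio ordering already packs tightly: map case + field guide, 12 kg, 448.
No other feasible combination exceeds 448.

448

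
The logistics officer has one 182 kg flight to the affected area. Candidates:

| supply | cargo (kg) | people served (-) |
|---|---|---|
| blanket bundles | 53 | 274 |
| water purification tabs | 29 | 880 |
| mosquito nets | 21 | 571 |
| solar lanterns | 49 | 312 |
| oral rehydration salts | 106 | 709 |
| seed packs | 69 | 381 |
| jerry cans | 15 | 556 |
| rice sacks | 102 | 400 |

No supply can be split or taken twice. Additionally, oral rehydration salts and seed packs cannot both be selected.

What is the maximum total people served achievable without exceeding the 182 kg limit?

2716

Taking water purification tabs + mosquito nets + oral rehydration salts + jerry cans: 171 kg used, 2716 in people served.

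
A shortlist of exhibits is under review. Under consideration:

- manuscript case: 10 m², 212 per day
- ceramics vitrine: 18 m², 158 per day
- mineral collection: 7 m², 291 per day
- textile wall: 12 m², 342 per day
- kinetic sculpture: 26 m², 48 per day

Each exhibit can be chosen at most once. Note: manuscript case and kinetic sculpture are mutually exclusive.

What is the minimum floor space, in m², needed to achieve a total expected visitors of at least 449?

17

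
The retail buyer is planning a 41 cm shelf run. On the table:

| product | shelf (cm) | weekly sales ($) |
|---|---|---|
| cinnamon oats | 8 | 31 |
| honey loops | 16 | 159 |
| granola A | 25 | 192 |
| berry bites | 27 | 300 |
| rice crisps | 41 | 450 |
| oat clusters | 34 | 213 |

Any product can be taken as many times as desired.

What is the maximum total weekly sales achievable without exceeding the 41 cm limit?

The ratio heuristic lands on cinnamon oats + berry bites (331) but leaves 6 cm idle.
Replace cinnamon oats and berry bites with rice crisps: the trade gains 119 net, giving 450 at 41 cm.
Nothing else within 41 cm beats 450.

450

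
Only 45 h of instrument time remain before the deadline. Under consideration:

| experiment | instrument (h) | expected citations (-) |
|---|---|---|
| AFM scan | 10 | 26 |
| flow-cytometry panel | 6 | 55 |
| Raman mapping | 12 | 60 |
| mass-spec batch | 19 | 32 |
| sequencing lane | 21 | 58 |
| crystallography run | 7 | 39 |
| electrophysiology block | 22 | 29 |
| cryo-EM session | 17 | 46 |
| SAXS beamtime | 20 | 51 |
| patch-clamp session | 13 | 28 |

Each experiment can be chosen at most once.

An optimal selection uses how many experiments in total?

4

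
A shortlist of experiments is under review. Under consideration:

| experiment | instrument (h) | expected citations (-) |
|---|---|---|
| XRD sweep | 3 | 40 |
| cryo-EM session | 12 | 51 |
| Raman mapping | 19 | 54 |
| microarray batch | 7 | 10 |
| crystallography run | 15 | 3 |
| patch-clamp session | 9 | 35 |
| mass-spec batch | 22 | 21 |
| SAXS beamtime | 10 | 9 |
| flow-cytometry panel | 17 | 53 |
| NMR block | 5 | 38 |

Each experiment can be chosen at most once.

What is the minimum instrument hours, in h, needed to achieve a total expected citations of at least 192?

Look for the lowest-instrument combination reaching 192.
XRD sweep + cryo-EM session + microarray batch + flow-cytometry panel + NMR block: 192 expected citations at 44 h.
No combination under 44 h hits 192.

44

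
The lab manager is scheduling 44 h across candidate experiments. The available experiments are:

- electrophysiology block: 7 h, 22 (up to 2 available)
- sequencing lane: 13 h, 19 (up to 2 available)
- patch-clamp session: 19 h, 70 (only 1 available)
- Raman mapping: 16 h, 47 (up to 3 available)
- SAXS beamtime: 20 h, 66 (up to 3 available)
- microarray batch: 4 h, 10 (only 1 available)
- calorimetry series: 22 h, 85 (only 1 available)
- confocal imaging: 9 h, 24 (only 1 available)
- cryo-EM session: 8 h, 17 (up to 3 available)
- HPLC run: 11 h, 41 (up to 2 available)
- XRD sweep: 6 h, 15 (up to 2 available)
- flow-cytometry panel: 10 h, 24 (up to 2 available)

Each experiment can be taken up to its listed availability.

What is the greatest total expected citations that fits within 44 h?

167

By expected citations per h: calorimetry series 3.86, HPLC run 3.73, patch-clamp session 3.68 lead.
Taking calorimetry series + 2×HPLC run: 44 h used, 167 in expected citations.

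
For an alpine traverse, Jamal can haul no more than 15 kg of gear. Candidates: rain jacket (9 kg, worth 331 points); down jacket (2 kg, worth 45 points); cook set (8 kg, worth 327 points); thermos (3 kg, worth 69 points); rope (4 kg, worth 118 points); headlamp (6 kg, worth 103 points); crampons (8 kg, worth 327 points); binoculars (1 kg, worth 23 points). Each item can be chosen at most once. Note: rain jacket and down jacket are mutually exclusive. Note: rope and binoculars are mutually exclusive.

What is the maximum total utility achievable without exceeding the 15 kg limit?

514

The ratio ordering already packs tightly: cook set + thermos + rope, 15 kg, 514.
No other feasible combination exceeds 514.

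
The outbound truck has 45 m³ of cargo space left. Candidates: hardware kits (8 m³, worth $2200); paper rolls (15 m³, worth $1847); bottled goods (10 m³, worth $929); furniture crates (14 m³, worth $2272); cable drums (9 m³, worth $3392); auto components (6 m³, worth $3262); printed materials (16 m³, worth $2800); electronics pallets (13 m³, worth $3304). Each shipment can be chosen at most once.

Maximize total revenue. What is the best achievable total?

Filling by ratio: hardware kits + cable drums + auto components + electronics pallets for 12158, with 9 m³ left unused.
Replace hardware kits with printed materials: the trade gains 600 net, giving 12758 at 44 m³.

12758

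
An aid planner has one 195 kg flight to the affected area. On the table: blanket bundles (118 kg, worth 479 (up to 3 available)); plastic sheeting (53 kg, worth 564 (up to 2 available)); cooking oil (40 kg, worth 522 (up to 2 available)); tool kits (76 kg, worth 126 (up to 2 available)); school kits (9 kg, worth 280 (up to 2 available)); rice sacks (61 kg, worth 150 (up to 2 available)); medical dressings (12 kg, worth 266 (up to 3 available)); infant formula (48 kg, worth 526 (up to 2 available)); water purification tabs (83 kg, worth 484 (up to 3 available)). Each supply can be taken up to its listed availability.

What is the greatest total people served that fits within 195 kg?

Greedy by ratio would take 2×cooking oil + 2×school kits + 3×medical dressings + infant formula: 182 kg used, total 2928.
The 40 kg tied up in cooking oil is better spent on plastic sheeting — total rises to 2970 (195 kg).

2970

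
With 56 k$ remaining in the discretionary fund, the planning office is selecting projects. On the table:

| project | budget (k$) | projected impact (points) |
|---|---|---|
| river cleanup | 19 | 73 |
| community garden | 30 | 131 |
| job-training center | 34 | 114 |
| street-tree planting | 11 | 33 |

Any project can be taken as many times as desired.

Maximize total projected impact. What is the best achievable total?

The ratio ordering already packs tightly: river cleanup + community garden, 49 k$, 204.
Every other selection either busts 56 k$ or fails to beat 204.

204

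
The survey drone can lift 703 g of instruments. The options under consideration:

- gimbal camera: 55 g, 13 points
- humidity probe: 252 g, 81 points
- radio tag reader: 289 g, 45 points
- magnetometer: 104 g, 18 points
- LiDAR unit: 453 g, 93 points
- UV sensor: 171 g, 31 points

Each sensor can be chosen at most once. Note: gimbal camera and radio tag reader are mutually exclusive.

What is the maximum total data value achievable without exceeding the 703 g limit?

Greedy by ratio would take gimbal camera + humidity probe + magnetometer + UV sensor: 582 g used, total 143.
Replace gimbal camera and UV sensor with radio tag reader: the trade gains 1 net, giving 144 at 645 g.
Next best is gimbal camera + humidity probe + magnetometer + UV sensor at 143 (582 g) — short by 1.

144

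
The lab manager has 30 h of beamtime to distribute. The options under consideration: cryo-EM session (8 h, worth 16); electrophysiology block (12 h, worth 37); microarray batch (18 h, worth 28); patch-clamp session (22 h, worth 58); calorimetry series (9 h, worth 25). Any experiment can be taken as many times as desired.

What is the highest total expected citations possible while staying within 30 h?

87

Density check — electrophysiology block 3.08, calorimetry series 2.78, patch-clamp session 2.64, cryo-EM session 2.00 are the best per h.
Taking the top-ratio experiments first gives 2×electrophysiology block for 74 (24 h).
The 12 h tied up in electrophysiology block is better spent on 2×calorimetry series — total rises to 87 (30 h).
Nothing else within 30 h beats 87.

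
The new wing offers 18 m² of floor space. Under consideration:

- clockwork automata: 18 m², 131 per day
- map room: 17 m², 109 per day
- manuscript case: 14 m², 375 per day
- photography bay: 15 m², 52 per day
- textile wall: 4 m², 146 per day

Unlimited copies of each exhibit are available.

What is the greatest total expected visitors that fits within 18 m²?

4×textile wall uses 16 of the 18 m² and totals 584.
That's the maximum — no swap from here does better than 584.

584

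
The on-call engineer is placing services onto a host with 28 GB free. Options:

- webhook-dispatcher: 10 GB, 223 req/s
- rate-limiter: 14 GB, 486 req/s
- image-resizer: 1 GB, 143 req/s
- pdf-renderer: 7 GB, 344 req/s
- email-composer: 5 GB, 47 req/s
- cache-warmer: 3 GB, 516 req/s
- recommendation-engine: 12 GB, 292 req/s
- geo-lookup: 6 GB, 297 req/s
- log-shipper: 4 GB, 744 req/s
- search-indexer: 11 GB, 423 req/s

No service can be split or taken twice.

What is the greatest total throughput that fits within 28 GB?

2186

Taking the top-ratio services first gives image-resizer + pdf-renderer + email-composer + cache-warmer + geo-lookup + log-shipper for 2091 (26 GB).
Replace pdf-renderer and email-composer with rate-limiter: the trade gains 95 net, giving 2186 at 28 GB.
An exhaustive check of the 1024 subsets confirms 2186.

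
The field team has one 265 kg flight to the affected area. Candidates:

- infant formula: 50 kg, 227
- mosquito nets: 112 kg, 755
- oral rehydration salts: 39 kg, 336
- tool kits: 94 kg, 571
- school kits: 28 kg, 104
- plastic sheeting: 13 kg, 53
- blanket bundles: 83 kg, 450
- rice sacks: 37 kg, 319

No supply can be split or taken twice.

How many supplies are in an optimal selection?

Best achievable people served is 1715.
One optimal bundle: mosquito nets + oral rehydration salts + tool kits + plastic sheeting (258 kg).
Any selection reaching 1715 contains exactly 4 supplies.

4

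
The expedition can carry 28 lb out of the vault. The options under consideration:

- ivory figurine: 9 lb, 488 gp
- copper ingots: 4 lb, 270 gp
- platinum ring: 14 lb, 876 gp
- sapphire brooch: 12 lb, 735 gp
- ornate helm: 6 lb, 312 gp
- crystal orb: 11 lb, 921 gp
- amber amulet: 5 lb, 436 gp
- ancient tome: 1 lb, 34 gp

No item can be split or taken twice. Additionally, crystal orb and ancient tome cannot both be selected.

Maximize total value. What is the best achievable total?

2092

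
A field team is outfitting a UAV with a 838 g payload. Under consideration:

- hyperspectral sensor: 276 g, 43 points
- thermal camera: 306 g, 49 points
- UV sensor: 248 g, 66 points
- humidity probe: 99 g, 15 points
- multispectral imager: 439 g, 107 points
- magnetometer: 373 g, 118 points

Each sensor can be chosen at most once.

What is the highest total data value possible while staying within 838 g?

Filling by ratio: UV sensor + humidity probe + magnetometer for 199, with 118 g left unused.
The 347 g tied up in UV sensor and humidity probe is better spent on multispectral imager — total rises to 225 (812 g).
Runner-up UV sensor + humidity probe + magnetometer tops out at 199.

225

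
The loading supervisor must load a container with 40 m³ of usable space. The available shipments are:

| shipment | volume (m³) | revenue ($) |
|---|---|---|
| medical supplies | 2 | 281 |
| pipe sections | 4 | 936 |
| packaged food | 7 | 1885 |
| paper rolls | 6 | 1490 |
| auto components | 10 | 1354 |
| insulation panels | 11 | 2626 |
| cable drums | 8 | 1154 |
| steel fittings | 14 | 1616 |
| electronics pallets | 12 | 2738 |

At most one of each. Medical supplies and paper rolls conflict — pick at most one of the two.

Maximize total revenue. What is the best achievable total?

Taking pipe sections + packaged food + paper rolls + insulation panels + electronics pallets: 40 m³ used, 9675 in revenue.

9675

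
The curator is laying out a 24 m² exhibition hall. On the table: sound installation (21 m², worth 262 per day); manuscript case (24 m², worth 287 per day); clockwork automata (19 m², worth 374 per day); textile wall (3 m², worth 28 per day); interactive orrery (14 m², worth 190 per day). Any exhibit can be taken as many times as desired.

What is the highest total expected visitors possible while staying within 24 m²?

The ratio ordering already packs tightly: clockwork automata + textile wall, 22 m², 402.
Nothing else within 24 m² beats 402.

402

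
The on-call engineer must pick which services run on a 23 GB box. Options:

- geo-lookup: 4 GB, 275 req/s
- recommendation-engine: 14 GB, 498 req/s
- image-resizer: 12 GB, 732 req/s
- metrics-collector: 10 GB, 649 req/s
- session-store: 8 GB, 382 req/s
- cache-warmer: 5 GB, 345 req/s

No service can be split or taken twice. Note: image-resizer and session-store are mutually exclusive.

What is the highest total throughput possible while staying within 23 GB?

By throughput per GB: cache-warmer 69.00, geo-lookup 68.75, metrics-collector 64.90, image-resizer 61.00 lead.
A density-first pass picks geo-lookup + metrics-collector + cache-warmer — 1269 at 19 GB.
The 9 GB tied up in geo-lookup and cache-warmer is better spent on image-resizer — total rises to 1381 (22 GB).
Runner-up metrics-collector + session-store + cache-warmer tops out at 1376.

1381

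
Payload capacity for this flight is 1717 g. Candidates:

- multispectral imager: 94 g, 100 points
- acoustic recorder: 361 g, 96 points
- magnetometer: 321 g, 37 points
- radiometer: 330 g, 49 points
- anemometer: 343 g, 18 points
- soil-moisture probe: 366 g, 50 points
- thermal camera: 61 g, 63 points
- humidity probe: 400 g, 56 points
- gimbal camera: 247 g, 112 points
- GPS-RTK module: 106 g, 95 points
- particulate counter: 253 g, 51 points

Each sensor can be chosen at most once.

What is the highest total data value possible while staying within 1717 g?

573

Greedy by ratio would take multispectral imager + acoustic recorder + radiometer + thermal camera + gimbal camera + GPS-RTK module + particulate counter: 1452 g used, total 566.
Dropping radiometer frees 330 g; slotting in humidity probe (400 g) lifts the total to 573 at 1522 g.
Runner-up multispectral imager + acoustic recorder + soil-moisture probe + thermal camera + humidity probe + gimbal camera + GPS-RTK module tops out at 572.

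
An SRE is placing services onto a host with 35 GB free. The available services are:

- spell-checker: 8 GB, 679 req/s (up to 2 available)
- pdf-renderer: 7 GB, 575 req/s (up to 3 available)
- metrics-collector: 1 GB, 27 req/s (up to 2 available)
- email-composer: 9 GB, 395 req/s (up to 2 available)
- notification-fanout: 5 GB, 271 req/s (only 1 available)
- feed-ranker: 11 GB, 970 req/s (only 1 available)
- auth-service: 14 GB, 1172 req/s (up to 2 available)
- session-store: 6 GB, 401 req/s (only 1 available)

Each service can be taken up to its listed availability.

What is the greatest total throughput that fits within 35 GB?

2930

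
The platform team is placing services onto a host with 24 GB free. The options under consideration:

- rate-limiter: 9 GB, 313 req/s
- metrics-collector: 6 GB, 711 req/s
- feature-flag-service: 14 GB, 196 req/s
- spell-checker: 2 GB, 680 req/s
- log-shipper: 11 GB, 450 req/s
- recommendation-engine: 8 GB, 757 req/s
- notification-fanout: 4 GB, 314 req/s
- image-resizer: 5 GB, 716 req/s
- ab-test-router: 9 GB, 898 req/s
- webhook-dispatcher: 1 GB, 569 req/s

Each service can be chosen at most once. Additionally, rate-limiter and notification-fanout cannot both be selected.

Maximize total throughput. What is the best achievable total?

3574

The ratio ordering already packs tightly: metrics-collector + spell-checker + image-resizer + ab-test-router + webhook-dispatcher, 23 GB, 3574.
That's the maximum — no feasible swap from here does better than 3574.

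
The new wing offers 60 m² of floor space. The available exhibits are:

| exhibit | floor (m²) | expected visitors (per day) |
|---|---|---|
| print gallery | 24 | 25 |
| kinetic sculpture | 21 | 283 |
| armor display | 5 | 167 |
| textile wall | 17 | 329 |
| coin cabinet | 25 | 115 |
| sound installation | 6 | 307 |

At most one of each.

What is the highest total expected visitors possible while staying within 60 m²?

1086

Kinetic sculpture + armor display + textile wall + sound installation uses 49 of the 60 m² and totals 1086.
Next best is kinetic sculpture + textile wall + sound installation at 919 (44 m²) — short by 167.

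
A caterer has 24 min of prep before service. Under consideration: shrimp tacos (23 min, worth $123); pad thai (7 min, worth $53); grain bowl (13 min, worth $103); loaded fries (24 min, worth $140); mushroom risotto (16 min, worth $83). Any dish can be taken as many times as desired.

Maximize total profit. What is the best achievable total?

By profit per min: grain bowl 7.92, pad thai 7.57, loaded fries 5.83 lead.
The ratio heuristic lands on pad thai + grain bowl (156) but leaves 4 min idle.
The 13 min tied up in grain bowl is better spent on 2×pad thai — total rises to 159 (21 min).
The spare 3 min is too small for any remaining dish, and no exchange beats 159.

159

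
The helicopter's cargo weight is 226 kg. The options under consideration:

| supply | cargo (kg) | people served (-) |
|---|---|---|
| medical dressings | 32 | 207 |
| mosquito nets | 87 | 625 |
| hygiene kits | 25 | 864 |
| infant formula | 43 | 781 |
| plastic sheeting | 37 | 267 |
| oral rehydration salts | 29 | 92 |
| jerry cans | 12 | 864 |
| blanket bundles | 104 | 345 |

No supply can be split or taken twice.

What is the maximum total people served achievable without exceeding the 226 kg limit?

3401

Density check — jerry cans 72.00, hygiene kits 34.56, infant formula 18.16, plastic sheeting 7.22 are the best per kg.
Mosquito nets + hygiene kits + infant formula + plastic sheeting + jerry cans uses 204 of the 226 kg and totals 3401.
That's the maximum — no swap from here does better than 3401.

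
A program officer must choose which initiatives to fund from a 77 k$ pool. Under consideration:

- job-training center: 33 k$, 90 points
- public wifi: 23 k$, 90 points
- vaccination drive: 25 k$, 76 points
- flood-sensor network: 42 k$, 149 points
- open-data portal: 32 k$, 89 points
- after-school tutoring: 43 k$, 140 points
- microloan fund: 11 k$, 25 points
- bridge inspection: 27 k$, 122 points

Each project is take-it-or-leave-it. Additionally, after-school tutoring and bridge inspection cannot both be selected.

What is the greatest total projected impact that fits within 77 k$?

By projected impact per k$: bridge inspection 4.52, public wifi 3.91, flood-sensor network 3.55 lead.
Taking public wifi + vaccination drive + bridge inspection: 75 k$ used, 288 in projected impact.
Every other selection either busts 77 k$ or breaks a pairing rule or fails to beat 288.

288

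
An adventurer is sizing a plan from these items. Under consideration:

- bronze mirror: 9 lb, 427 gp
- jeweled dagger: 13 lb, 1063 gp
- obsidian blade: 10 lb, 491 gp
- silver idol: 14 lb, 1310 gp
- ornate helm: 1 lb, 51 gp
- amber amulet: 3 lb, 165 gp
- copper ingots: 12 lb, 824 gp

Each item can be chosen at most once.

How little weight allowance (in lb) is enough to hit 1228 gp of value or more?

Minimise lb subject to total value ≥ 1228.
silver idol: 1310 value at 14 lb.
No combination under 14 lb hits 1228.

14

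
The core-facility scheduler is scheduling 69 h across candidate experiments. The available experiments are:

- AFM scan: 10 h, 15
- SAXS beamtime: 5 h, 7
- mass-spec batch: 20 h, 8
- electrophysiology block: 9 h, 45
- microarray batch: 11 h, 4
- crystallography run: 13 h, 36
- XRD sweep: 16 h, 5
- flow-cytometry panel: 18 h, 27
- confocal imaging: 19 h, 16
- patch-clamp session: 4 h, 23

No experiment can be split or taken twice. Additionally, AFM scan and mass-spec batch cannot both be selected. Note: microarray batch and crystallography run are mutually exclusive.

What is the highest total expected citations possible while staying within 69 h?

154

A density-first pass picks AFM scan + SAXS beamtime + electrophysiology block + crystallography run + flow-cytometry panel + patch-clamp session — 153 at 59 h.
The 10 h tied up in AFM scan is better spent on confocal imaging — total rises to 154 (68 h).
Next best is AFM scan + SAXS beamtime + electrophysiology block + crystallography run + flow-cytometry panel + patch-clamp session at 153 (59 h) — short by 1.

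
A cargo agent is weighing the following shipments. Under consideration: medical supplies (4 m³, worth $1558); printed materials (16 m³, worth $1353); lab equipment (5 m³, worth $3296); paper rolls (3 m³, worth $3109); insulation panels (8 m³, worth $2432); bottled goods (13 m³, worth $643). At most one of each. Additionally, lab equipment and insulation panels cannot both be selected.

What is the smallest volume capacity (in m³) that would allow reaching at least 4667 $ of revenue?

7

Need the lightest bundle worth ≥ 4667.
medical supplies + paper rolls: 4667 revenue at 7 m³.
No combination under 7 m³ hits 4667.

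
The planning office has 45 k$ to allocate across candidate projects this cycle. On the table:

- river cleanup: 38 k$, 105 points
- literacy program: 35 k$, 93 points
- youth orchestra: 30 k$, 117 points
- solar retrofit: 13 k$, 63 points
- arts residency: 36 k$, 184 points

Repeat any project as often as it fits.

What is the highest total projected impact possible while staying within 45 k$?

Ranking by ratio (projected impact/k$): arts residency 5.11, solar retrofit 4.85, youth orchestra 3.90.
Filling by ratio: arts residency for 184, with 9 k$ left unused.
Replace arts residency with 3×solar retrofit: the trade gains 5 net, giving 189 at 39 k$.
The spare 6 k$ is too small for any remaining project, and no exchange beats 189.

189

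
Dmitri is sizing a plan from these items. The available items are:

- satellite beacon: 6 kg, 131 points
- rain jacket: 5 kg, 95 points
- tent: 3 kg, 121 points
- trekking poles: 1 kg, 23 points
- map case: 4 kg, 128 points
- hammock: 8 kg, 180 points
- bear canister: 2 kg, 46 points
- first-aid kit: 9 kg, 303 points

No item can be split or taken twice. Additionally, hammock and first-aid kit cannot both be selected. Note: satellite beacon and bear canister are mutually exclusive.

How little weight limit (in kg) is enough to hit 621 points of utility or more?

Look for the lowest-weight combination reaching 621.
Taking tent + trekking poles + map case + bear canister + first-aid kit gives 621 (≥ 621) for 19 kg.
Below 19 kg the best achievable stays under 621.

19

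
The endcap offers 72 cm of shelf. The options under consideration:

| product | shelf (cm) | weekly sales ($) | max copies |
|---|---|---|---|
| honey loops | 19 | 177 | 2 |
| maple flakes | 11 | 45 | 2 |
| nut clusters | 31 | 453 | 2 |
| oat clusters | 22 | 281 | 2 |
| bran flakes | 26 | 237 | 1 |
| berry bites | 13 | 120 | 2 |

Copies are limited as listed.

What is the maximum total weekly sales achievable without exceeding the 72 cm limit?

911

A density-first pass picks 2×nut clusters — 906 at 62 cm.
Replace nut clusters with honey loops + oat clusters: the trade gains 5 net, giving 911 at 72 cm.
Every other selection either busts 72 cm or exceeds an availability limit or fails to beat 911.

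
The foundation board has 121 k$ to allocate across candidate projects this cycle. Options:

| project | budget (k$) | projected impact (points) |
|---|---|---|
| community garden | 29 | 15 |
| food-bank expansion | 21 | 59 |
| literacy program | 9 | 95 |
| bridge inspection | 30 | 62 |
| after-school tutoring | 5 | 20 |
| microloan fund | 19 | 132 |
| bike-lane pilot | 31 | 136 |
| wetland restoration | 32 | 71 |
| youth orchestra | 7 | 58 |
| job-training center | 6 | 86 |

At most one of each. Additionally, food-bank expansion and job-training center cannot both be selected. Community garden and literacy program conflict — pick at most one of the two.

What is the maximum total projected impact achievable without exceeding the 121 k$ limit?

By projected impact per k$: job-training center 14.33, literacy program 10.56, youth orchestra 8.29, microloan fund 6.95 lead.
Literacy program + after-school tutoring + microloan fund + bike-lane pilot + wetland restoration + youth orchestra + job-training center uses 109 of the 121 k$ and totals 598.

598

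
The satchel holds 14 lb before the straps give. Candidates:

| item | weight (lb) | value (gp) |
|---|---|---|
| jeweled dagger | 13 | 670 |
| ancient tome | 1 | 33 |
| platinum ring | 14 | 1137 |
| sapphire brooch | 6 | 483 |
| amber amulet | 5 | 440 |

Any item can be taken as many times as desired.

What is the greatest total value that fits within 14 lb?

1137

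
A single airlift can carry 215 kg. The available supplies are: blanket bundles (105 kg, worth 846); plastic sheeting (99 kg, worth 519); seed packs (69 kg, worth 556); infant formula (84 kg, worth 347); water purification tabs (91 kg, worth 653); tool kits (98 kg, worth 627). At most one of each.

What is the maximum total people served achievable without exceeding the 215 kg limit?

By people served per kg: seed packs 8.06, blanket bundles 8.06, water purification tabs 7.18, tool kits 6.40 lead.
The ratio heuristic lands on blanket bundles + seed packs (1402) but leaves 41 kg idle.
Dropping seed packs frees 69 kg; slotting in water purification tabs (91 kg) lifts the total to 1499 at 196 kg.
Next best is blanket bundles + tool kits at 1473 (203 kg) — short by 26.

1499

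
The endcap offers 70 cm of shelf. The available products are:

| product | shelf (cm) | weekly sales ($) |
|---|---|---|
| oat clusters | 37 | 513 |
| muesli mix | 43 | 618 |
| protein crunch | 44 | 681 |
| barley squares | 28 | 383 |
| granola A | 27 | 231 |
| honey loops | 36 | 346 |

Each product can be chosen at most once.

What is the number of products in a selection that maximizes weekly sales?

2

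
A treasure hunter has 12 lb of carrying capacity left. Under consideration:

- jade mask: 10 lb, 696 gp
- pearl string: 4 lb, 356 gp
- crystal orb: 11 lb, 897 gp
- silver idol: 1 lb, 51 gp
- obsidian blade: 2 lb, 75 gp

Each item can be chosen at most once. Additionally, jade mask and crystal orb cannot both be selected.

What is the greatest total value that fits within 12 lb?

948

By value per lb: pearl string 89.00, crystal orb 81.55, jade mask 69.60 lead.
A density-first pass picks pearl string + silver idol + obsidian blade — 482 at 7 lb.
The 6 lb tied up in pearl string and obsidian blade is better spent on crystal orb — total rises to 948 (12 lb).
Runner-up crystal orb tops out at 897.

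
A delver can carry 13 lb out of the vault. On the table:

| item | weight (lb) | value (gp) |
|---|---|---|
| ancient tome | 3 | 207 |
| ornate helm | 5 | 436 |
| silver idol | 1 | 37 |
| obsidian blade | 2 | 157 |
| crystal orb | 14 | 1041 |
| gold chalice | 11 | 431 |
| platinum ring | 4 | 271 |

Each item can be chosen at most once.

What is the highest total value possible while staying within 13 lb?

951

Filling by ratio: ancient tome + ornate helm + silver idol + obsidian blade for 837, with 2 lb left unused.
Dropping obsidian blade frees 2 lb; slotting in platinum ring (4 lb) lifts the total to 951 at 13 lb.
An exhaustive check of the 128 subsets confirms 951.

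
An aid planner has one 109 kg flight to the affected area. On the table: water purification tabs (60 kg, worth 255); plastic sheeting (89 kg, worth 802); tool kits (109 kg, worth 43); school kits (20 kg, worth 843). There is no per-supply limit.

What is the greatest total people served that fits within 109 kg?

Best packing: 5×school kits — 100 kg, 4215 total.

4215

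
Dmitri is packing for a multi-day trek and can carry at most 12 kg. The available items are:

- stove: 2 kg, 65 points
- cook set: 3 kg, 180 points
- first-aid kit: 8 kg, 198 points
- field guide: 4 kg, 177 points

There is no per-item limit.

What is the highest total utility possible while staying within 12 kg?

720

Density check — cook set 60.00, field guide 44.25, stove 32.50, first-aid kit 24.75 are the best per kg.
4×cook set uses 12 of the 12 kg and totals 720.
Nothing else within 12 kg beats 720.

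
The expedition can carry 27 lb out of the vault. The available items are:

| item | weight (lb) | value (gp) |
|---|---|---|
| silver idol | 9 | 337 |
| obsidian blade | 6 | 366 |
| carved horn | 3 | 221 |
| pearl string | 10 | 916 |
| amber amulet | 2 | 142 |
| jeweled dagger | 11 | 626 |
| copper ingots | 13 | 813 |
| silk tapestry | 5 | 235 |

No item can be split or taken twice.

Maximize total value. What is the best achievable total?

1950

The ratio heuristic lands on obsidian blade + carved horn + pearl string + amber amulet + silk tapestry (1880) but leaves 1 lb idle.
Replace obsidian blade and amber amulet and silk tapestry with copper ingots: the trade gains 70 net, giving 1950 at 26 lb.
Next best is obsidian blade + pearl string + jeweled dagger at 1908 (27 lb) — short by 42.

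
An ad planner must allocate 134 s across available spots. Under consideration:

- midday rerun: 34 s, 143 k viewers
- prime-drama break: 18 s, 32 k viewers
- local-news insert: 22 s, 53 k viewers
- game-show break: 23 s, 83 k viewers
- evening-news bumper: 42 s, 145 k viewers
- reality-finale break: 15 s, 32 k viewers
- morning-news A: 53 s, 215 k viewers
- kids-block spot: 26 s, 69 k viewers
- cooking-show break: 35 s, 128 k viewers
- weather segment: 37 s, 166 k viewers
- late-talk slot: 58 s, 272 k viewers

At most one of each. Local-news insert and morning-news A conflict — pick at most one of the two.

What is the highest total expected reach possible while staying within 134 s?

The ratio ordering already packs tightly: midday rerun + weather segment + late-talk slot, 129 s, 581.
The closest alternative, game-show break + morning-news A + late-talk slot, reaches only 570.

581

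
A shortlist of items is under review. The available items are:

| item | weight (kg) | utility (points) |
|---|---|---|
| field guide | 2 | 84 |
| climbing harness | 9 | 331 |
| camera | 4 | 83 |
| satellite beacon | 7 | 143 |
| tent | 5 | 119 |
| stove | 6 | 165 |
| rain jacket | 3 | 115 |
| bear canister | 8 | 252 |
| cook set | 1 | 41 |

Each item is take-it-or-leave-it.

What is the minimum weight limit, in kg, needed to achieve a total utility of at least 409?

11

Need the lightest bundle worth ≥ 409.
field guide + climbing harness: 415 utility at 11 kg.
Below 11 kg the best achievable stays under 409.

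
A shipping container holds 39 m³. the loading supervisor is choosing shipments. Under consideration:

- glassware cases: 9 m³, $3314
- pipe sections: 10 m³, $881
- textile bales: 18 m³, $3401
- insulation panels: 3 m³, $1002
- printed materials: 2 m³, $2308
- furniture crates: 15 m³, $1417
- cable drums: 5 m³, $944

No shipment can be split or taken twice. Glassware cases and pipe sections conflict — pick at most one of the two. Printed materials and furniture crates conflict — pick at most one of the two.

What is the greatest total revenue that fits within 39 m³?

10969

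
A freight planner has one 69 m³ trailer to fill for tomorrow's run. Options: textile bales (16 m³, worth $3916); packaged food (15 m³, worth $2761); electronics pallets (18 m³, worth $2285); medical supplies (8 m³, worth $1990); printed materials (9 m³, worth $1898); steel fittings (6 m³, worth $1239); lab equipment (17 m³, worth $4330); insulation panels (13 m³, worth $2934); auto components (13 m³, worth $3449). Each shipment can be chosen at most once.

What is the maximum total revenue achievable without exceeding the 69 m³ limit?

By revenue per m³: auto components 265.31, lab equipment 254.71, medical supplies 248.75, textile bales 244.75 lead.
Greedy by ratio would take textile bales + medical supplies + lab equipment + insulation panels + auto components: 67 m³ used, total 16619.
The 13 m³ tied up in insulation panels is better spent on printed materials + steel fittings — total rises to 16822 (69 m³).
Nothing else within 69 m³ beats 16822.

16822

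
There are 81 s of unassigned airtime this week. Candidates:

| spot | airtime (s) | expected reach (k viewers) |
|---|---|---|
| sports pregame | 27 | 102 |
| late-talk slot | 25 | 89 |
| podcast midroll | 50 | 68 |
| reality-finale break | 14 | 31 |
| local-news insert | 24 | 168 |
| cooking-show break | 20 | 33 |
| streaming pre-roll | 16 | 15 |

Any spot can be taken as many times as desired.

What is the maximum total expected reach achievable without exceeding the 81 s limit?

504

Best packing: 3×local-news insert — 72 s, 504 total.
The spare 9 s is too small for any remaining spot, and no exchange beats 504.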